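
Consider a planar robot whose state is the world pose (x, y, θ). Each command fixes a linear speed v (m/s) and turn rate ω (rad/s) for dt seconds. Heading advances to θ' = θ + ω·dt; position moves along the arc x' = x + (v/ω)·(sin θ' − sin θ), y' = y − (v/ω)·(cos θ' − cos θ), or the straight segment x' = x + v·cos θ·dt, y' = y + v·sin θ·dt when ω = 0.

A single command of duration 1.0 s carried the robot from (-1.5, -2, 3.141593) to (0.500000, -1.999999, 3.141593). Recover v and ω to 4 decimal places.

v = -2.0000, ω = 0.0000

Δθ = 3.141593 − 3.141593 = 0.000000
ω = Δθ/dt = 0.000000/1.0 = 0.0000
ω = 0 → v = (Δx·cos θ + Δy·sin θ)/dt = -2.0000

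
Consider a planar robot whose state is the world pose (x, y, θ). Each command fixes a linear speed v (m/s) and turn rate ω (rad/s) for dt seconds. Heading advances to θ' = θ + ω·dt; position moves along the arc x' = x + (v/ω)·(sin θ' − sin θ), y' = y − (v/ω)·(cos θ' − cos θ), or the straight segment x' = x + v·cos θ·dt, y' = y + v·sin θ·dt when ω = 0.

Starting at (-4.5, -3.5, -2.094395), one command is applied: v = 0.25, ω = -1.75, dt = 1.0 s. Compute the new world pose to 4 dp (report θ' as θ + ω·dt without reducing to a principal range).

(-4.7161, -3.5376, -3.8444)

θ' = -2.0944 + -1.75·1.0 = -3.8444
R = v/ω = 0.25/-1.75 = -0.1429
x' = -4.5 + -0.1429·(sin -3.8444 − sin -2.0944) = -4.7161
y' = -3.5 − -0.1429·(cos -3.8444 − cos -2.0944) = -3.5376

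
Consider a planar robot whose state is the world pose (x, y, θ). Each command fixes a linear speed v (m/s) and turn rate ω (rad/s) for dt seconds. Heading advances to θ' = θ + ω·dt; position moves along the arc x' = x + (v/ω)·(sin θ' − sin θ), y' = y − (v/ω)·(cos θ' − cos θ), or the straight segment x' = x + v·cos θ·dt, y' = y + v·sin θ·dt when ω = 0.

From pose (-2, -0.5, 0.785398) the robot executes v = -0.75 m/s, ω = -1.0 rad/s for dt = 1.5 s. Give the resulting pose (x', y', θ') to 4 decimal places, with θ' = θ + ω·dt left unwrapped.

(-3.0218, -0.5362, -0.7146)

θ' = 0.7854 + -1.0·1.5 = -0.7146
R = v/ω = -0.75/-1.0 = 0.7500
x' = -2 + 0.7500·(sin -0.7146 − sin 0.7854) = -3.0218
y' = -0.5 − 0.7500·(cos -0.7146 − cos 0.7854) = -0.5362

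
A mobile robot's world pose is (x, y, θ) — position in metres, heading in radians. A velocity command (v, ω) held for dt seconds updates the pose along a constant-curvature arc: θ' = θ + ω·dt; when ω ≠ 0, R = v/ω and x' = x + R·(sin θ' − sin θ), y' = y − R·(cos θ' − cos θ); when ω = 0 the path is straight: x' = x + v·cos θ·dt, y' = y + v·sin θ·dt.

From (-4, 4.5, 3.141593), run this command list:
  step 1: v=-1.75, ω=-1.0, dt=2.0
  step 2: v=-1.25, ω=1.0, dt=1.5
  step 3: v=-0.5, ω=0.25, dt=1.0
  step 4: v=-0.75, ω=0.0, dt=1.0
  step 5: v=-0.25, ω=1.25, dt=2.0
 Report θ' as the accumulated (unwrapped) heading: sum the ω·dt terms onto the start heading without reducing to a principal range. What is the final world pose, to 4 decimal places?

(-0.4756, 0.3558, 5.3916)

step 1: θ'=1.1416 (R=1.7500) → pose (-2.4087, 2.0217, 1.1416)
step 2: θ'=2.6416 (R=-1.2500) → pose (-1.8714, 0.4046, 2.6416)
step 3: θ'=2.8916 (R=-2.0000) → pose (-1.4073, 0.2219, 2.8916)
step 4: θ'=2.8916 (straight) → pose (-0.6807, 0.0364, 2.8916)
step 5: θ'=5.3916 (R=-0.2000) → pose (-0.4756, 0.3558, 5.3916)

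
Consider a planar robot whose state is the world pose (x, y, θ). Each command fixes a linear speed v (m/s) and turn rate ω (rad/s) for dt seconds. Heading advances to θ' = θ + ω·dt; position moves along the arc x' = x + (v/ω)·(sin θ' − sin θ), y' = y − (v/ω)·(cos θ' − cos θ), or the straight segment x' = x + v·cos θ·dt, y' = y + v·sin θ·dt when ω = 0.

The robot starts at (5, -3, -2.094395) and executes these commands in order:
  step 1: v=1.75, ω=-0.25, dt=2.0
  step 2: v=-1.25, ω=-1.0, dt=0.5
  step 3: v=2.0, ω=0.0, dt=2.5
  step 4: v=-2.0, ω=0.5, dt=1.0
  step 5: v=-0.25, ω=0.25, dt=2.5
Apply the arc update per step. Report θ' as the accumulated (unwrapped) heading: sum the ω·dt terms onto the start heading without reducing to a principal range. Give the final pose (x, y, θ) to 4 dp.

(0.4706, -4.4872, -1.9694)

step 1: θ'=-2.5944 (R=-7.0000) → pose (2.5799, -5.4779, -2.5944)
step 2: θ'=-3.0944 (R=1.2500) → pose (3.1713, -5.2968, -3.0944)
step 3: θ'=-3.0944 (straight) → pose (-1.8231, -5.5327, -3.0944)
step 4: θ'=-2.5944 (R=-4.0000) → pose (0.0693, -4.9531, -2.5944)
step 5: θ'=-1.9694 (R=-1.0000) → pose (0.4706, -4.4872, -1.9694)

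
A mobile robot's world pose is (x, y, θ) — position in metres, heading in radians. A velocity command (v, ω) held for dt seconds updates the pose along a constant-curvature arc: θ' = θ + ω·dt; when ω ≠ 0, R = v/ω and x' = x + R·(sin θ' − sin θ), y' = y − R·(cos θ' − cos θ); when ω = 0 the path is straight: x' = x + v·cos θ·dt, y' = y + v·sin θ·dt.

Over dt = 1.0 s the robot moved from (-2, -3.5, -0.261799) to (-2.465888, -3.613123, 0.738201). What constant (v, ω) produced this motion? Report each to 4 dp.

Δθ = 0.738201 − -0.261799 = 1.000000
ω = Δθ/dt = 1.000000/1.0 = 1.0000
R = Δx/(sin θ' − sin θ) = -0.5000
v = R·ω = -0.5000·1.0000 = -0.5000

v = -0.5000, ω = 1.0000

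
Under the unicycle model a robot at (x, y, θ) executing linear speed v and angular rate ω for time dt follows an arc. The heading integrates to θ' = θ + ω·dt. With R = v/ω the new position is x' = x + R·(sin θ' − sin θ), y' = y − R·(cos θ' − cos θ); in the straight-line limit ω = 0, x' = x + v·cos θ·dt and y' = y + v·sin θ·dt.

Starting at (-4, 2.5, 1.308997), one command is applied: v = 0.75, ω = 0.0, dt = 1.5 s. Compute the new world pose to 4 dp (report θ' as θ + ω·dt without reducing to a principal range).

θ' = 1.3090 + 0.0·1.5 = 1.3090
ω = 0 → straight: x' = -4 + 0.75·cos(1.3090)·1.5 = -3.7088
y' = 2.5 + 0.75·sin(1.3090)·1.5 = 3.5867

(-3.7088, 3.5867, 1.3090)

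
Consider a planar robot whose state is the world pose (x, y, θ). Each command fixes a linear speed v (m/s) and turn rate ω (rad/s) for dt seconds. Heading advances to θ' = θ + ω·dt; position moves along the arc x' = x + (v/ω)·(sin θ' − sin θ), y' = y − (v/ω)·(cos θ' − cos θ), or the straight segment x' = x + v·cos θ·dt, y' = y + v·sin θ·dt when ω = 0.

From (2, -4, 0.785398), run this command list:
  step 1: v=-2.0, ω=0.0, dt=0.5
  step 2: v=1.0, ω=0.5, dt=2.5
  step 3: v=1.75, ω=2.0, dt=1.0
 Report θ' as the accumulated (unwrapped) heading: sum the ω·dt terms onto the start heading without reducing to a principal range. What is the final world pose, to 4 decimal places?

step 1: θ'=0.7854 (straight) → pose (1.2929, -4.7071, 0.7854)
step 2: θ'=2.0354 (R=2.0000) → pose (1.6667, -2.3968, 2.0354)
step 3: θ'=4.0354 (R=0.8750) → pose (0.2024, -2.2407, 4.0354)

(0.2024, -2.2407, 4.0354)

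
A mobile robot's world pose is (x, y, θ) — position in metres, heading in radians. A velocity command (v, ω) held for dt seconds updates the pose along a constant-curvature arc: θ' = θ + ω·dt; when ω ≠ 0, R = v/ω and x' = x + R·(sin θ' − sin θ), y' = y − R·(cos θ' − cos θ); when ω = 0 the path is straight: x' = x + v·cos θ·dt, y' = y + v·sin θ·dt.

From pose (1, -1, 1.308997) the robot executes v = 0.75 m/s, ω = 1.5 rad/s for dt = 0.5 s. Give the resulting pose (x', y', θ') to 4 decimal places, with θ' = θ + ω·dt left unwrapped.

θ' = 1.3090 + 1.5·0.5 = 2.0590
R = v/ω = 0.75/1.5 = 0.5000
x' = 1 + 0.5000·(sin 2.0590 − sin 1.3090) = 0.9586
y' = -1 − 0.5000·(cos 2.0590 − cos 1.3090) = -0.6361

(0.9586, -0.6361, 2.0590)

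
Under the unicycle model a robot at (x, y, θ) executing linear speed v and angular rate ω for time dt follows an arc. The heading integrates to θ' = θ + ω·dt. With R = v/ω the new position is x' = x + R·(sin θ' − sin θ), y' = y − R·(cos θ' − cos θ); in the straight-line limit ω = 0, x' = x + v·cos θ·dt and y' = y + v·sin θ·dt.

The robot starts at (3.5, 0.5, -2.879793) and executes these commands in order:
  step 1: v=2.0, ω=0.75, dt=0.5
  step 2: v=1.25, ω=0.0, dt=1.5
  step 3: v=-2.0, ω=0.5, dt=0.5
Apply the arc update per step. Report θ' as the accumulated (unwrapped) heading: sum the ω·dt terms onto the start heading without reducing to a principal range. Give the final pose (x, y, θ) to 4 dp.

step 1: θ'=-2.5048 (R=2.6667) → pose (2.6045, 0.0682, -2.5048)
step 2: θ'=-2.5048 (straight) → pose (1.0970, -1.0467, -2.5048)
step 3: θ'=-2.2548 (R=-4.0000) → pose (1.8187, -0.3583, -2.2548)

(1.8187, -0.3583, -2.2548)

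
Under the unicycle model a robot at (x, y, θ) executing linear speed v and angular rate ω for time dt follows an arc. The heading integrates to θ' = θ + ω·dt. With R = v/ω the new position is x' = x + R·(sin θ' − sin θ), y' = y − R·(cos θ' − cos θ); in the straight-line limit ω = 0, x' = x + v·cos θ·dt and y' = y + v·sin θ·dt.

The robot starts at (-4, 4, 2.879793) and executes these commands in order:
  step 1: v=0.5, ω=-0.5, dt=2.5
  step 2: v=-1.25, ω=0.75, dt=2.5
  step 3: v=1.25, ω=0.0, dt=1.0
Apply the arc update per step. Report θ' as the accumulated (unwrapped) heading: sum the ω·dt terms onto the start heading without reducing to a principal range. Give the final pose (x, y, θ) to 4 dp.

(-3.6520, 3.0032, 3.5048)

step 1: θ'=1.6298 (R=-1.0000) → pose (-4.7394, 4.9070, 1.6298)
step 2: θ'=3.5048 (R=-1.6667) → pose (-2.4836, 3.4473, 3.5048)
step 3: θ'=3.5048 (straight) → pose (-3.6520, 3.0032, 3.5048)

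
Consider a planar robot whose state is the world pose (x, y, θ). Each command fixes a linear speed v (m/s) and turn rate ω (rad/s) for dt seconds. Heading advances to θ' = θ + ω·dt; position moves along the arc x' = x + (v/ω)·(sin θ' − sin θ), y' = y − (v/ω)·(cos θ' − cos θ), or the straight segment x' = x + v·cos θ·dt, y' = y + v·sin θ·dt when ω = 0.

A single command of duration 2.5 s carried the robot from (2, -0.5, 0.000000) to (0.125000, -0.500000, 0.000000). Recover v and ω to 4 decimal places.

v = -0.7500, ω = 0.0000

Δθ = 0.000000 − 0.000000 = 0.000000
ω = Δθ/dt = 0.000000/2.5 = 0.0000
ω = 0 → v = (Δx·cos θ + Δy·sin θ)/dt = -0.7500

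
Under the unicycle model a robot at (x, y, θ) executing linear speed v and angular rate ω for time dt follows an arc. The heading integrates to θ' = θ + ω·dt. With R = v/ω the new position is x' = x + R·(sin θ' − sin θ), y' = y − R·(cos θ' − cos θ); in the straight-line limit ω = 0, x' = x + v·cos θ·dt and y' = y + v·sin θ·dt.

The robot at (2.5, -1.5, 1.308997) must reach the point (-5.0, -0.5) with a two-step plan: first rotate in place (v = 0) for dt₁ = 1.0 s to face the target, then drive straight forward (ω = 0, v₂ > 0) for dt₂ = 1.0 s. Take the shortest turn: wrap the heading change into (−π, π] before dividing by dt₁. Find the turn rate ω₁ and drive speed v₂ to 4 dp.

heading to target = atan2(-0.5−-1.5, -5−2.5) = 3.0090
Δθ = wrap(3.0090 − 1.3090) = 1.7000; ω₁ = Δθ/dt₁ = 1.7000
distance = √((-5−2.5)² + (-0.5−-1.5)²) = 7.5664; v₂ = distance/dt₂ = 7.5664

ω₁ = 1.7000, v₂ = 7.5664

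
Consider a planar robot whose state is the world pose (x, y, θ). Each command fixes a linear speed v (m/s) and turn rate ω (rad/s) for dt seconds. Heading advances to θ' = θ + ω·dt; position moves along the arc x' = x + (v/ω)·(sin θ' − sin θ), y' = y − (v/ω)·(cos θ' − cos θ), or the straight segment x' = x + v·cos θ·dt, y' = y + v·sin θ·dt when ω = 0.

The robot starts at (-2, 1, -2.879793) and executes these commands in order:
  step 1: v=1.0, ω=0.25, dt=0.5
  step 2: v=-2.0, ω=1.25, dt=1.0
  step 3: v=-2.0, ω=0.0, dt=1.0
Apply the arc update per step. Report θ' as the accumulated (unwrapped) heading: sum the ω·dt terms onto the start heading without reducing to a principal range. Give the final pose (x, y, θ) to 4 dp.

step 1: θ'=-2.7548 (R=4.0000) → pose (-2.4736, 0.8408, -2.7548)
step 2: θ'=-1.5048 (R=-1.6000) → pose (-1.4807, 2.4281, -1.5048)
step 3: θ'=-1.5048 (straight) → pose (-1.6126, 4.4237, -1.5048)

(-1.6126, 4.4237, -1.5048)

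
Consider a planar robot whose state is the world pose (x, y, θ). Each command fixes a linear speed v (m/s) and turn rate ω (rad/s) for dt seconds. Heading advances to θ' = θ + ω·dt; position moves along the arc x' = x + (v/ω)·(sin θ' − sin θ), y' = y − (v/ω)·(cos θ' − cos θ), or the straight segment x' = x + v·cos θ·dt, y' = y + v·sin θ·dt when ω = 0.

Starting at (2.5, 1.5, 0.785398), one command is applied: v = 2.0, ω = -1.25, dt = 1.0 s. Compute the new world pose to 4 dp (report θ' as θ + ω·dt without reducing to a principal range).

(4.3483, 1.7990, -0.4646)

θ' = 0.7854 + -1.25·1.0 = -0.4646
R = v/ω = 2.0/-1.25 = -1.6000
x' = 2.5 + -1.6000·(sin -0.4646 − sin 0.7854) = 4.3483
y' = 1.5 − -1.6000·(cos -0.4646 − cos 0.7854) = 1.7990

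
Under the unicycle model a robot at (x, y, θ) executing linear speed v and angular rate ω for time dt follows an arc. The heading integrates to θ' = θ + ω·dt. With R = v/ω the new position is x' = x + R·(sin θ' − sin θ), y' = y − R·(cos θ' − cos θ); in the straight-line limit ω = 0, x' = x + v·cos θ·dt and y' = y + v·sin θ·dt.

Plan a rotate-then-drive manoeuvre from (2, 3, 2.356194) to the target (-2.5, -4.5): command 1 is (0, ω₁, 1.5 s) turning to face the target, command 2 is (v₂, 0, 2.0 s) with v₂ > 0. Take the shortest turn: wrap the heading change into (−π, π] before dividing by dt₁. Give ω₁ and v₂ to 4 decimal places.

heading to target = atan2(-4.5−3, -2.5−2) = -2.1112
Δθ = wrap(-2.1112 − 2.3562) = 1.8158; ω₁ = Δθ/dt₁ = 1.2105
distance = √((-2.5−2)² + (-4.5−3)²) = 8.7464; v₂ = distance/dt₂ = 4.3732

ω₁ = 1.2105, v₂ = 4.3732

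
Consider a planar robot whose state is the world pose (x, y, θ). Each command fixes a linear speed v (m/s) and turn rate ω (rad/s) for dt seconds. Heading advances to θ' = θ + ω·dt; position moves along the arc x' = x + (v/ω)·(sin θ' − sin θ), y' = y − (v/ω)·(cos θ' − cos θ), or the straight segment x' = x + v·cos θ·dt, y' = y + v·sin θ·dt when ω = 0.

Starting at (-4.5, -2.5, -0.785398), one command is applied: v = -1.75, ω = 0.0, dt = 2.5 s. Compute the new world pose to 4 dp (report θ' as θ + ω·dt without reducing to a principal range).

(-7.5936, 0.5936, -0.7854)

θ' = -0.7854 + 0.0·2.5 = -0.7854
ω = 0 → straight: x' = -4.5 + -1.75·cos(-0.7854)·2.5 = -7.5936
y' = -2.5 + -1.75·sin(-0.7854)·2.5 = 0.5936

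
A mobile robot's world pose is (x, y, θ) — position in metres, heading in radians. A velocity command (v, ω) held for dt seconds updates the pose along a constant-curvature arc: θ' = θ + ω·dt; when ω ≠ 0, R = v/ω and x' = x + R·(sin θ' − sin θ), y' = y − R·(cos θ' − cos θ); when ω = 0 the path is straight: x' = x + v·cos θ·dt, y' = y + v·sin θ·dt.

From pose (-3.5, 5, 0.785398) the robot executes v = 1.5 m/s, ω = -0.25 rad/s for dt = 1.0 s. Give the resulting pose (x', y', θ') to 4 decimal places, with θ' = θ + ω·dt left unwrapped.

θ' = 0.7854 + -0.25·1.0 = 0.5354
R = v/ω = 1.5/-0.25 = -6.0000
x' = -3.5 + -6.0000·(sin 0.5354 − sin 0.7854) = -2.3185
y' = 5 − -6.0000·(cos 0.5354 − cos 0.7854) = 5.9178

(-2.3185, 5.9178, 0.5354)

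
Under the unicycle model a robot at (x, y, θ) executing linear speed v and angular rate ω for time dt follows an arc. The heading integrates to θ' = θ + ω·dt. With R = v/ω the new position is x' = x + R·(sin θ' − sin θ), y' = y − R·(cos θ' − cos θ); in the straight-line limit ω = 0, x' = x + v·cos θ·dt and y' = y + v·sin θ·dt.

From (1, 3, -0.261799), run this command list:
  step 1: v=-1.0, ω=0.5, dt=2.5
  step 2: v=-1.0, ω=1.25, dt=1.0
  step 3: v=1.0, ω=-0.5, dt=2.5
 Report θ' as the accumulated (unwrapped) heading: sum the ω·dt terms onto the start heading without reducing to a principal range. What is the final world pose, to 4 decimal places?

(-1.2472, 3.5715, 0.9882)

step 1: θ'=0.9882 (R=-2.0000) → pose (-1.1877, 2.1685, 0.9882)
step 2: θ'=2.2382 (R=-0.8000) → pose (-1.1480, 1.2332, 2.2382)
step 3: θ'=0.9882 (R=-2.0000) → pose (-1.2472, 3.5715, 0.9882)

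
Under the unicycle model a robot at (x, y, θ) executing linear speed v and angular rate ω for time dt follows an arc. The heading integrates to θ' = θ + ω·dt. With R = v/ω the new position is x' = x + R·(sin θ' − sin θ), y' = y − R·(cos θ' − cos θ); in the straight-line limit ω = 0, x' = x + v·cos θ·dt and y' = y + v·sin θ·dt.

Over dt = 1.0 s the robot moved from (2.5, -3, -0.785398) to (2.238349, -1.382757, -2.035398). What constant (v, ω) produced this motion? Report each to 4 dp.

v = -1.7500, ω = -1.2500

Δθ = -2.035398 − -0.785398 = -1.250000
ω = Δθ/dt = -1.250000/1.0 = -1.2500
R = −Δy/(cos θ' − cos θ) = 1.4000
v = R·ω = 1.4000·-1.2500 = -1.7500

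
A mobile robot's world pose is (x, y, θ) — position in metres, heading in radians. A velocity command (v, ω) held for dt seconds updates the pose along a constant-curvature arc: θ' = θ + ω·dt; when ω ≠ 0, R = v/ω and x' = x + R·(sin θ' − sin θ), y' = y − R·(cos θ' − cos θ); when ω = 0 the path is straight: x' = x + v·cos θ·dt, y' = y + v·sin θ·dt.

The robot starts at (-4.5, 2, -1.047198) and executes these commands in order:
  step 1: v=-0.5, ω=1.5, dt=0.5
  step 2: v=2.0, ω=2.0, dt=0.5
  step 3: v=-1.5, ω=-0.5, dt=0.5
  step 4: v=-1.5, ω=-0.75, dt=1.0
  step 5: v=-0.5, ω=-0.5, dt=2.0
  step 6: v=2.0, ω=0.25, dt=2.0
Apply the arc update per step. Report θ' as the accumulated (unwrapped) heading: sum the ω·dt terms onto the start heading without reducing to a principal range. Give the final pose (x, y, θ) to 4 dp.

step 1: θ'=-0.2972 (R=-0.3333) → pose (-4.6911, 2.1521, -0.2972)
step 2: θ'=0.7028 (R=1.0000) → pose (-3.7519, 2.3452, 0.7028)
step 3: θ'=0.4528 (R=3.0000) → pose (-4.3785, 1.9366, 0.4528)
step 4: θ'=-0.2972 (R=2.0000) → pose (-5.8391, 1.8227, -0.2972)
step 5: θ'=-1.2972 (R=1.0000) → pose (-6.5091, 2.5087, -1.2972)
step 6: θ'=-0.7972 (R=8.0000) → pose (-4.5299, -0.9194, -0.7972)

(-4.5299, -0.9194, -0.7972)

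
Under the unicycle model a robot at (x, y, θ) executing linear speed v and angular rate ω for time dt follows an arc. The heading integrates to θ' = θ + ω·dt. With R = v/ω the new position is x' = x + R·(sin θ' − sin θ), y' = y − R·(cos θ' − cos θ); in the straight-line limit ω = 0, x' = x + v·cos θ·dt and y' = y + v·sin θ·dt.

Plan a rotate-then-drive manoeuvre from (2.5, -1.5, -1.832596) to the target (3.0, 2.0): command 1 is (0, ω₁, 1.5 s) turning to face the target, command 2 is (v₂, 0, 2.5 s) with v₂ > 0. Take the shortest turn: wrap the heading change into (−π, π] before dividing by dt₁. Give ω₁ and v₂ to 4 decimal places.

heading to target = atan2(2−-1.5, 3−2.5) = 1.4289
Δθ = wrap(1.4289 − -1.8326) = -3.0217; ω₁ = Δθ/dt₁ = -2.0145
distance = √((3−2.5)² + (2−-1.5)²) = 3.5355; v₂ = distance/dt₂ = 1.4142

ω₁ = -2.0145, v₂ = 1.4142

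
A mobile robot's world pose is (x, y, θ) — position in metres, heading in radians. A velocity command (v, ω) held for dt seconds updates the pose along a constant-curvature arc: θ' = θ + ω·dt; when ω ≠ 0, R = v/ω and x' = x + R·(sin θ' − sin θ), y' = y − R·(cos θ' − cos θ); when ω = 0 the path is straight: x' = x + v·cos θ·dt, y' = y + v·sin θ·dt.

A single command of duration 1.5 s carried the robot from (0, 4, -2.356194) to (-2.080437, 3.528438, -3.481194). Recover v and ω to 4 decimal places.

Δθ = -3.481194 − -2.356194 = -1.125000
ω = Δθ/dt = -1.125000/1.5 = -0.7500
R = Δx/(sin θ' − sin θ) = -2.0000
v = R·ω = -2.0000·-0.7500 = 1.5000

v = 1.5000, ω = -0.7500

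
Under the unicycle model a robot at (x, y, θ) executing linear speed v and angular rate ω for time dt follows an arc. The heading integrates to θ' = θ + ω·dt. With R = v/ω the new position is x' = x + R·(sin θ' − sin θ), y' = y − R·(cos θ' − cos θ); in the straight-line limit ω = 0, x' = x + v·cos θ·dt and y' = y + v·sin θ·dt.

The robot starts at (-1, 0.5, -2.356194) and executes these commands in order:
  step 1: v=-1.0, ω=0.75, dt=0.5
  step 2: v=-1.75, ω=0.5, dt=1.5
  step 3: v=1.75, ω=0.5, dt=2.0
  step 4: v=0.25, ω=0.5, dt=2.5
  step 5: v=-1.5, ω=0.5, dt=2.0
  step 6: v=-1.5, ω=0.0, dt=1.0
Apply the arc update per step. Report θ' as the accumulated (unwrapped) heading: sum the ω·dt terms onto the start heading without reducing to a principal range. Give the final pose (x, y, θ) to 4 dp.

(2.9092, -2.7680, 2.0188)

step 1: θ'=-1.9812 (R=-1.3333) → pose (-0.7202, 0.9108, -1.9812)
step 2: θ'=-1.2312 (R=-3.5000) → pose (-0.6295, 3.4731, -1.2312)
step 3: θ'=-0.2312 (R=3.5000) → pose (1.8687, 1.2322, -0.2312)
step 4: θ'=1.0188 (R=0.5000) → pose (2.4090, 1.4567, 1.0188)
step 5: θ'=2.0188 (R=-3.0000) → pose (2.2595, -1.4160, 2.0188)
step 6: θ'=2.0188 (straight) → pose (2.9092, -2.7680, 2.0188)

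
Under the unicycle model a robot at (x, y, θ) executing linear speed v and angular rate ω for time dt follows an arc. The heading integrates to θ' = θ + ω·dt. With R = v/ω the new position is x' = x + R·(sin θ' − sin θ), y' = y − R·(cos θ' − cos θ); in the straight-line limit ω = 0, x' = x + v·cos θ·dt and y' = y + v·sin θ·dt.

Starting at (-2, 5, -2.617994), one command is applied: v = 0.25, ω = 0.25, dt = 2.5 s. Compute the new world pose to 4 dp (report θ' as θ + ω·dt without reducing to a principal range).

(-2.4122, 4.5437, -1.9930)

θ' = -2.6180 + 0.25·2.5 = -1.9930
R = v/ω = 0.25/0.25 = 1.0000
x' = -2 + 1.0000·(sin -1.9930 − sin -2.6180) = -2.4122
y' = 5 − 1.0000·(cos -1.9930 − cos -2.6180) = 4.5437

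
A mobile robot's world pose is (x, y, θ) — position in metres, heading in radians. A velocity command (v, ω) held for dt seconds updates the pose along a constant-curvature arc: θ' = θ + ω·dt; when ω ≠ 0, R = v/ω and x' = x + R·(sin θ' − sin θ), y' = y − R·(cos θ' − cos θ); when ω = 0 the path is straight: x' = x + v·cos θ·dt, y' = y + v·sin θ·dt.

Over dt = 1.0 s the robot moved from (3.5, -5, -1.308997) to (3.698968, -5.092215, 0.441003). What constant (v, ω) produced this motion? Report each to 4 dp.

Δθ = 0.441003 − -1.308997 = 1.750000
ω = Δθ/dt = 1.750000/1.0 = 1.7500
R = Δx/(sin θ' − sin θ) = 0.1429
v = R·ω = 0.1429·1.7500 = 0.2500

v = 0.2500, ω = 1.7500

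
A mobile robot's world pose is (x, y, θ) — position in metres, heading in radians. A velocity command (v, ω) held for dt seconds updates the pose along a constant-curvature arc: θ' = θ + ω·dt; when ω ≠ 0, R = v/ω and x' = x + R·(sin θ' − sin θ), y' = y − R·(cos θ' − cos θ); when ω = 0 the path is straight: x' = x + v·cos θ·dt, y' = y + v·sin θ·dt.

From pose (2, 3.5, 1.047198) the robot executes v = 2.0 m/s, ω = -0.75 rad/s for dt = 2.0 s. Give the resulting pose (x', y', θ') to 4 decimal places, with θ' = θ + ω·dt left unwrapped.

(5.4760, 4.5646, -0.4528)

θ' = 1.0472 + -0.75·2.0 = -0.4528
R = v/ω = 2.0/-0.75 = -2.6667
x' = 2 + -2.6667·(sin -0.4528 − sin 1.0472) = 5.4760
y' = 3.5 − -2.6667·(cos -0.4528 − cos 1.0472) = 4.5646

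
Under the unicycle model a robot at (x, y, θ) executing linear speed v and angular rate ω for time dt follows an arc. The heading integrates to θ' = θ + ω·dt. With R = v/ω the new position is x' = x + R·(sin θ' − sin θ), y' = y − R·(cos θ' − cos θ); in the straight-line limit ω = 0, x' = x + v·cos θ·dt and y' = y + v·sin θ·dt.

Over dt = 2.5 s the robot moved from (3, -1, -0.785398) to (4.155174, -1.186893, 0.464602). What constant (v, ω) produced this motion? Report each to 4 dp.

v = 0.5000, ω = 0.5000

Δθ = 0.464602 − -0.785398 = 1.250000
ω = Δθ/dt = 1.250000/2.5 = 0.5000
R = Δx/(sin θ' − sin θ) = 1.0000
v = R·ω = 1.0000·0.5000 = 0.5000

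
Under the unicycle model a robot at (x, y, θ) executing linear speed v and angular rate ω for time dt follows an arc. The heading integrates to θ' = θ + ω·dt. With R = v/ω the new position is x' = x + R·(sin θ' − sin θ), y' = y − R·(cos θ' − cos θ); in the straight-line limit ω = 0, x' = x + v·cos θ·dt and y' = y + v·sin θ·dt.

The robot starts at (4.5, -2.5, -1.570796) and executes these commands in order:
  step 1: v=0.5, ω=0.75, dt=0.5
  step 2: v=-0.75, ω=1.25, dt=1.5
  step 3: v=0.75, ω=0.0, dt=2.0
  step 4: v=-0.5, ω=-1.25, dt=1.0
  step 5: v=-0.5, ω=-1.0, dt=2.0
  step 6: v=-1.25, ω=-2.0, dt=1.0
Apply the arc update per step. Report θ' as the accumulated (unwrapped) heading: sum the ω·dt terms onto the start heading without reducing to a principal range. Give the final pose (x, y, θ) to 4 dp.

step 1: θ'=-1.1958 (R=0.6667) → pose (4.5463, -2.7442, -1.1958)
step 2: θ'=0.6792 (R=-0.6000) → pose (3.6111, -2.4971, 0.6792)
step 3: θ'=0.6792 (straight) → pose (4.7782, -1.5548, 0.6792)
step 4: θ'=-0.5708 (R=0.4000) → pose (4.3108, -1.5802, -0.5708)
step 5: θ'=-2.5708 (R=0.5000) → pose (4.3108, -0.7387, -2.5708)
step 6: θ'=-4.5708 (R=0.6250) → pose (5.2673, -1.1764, -4.5708)

(5.2673, -1.1764, -4.5708)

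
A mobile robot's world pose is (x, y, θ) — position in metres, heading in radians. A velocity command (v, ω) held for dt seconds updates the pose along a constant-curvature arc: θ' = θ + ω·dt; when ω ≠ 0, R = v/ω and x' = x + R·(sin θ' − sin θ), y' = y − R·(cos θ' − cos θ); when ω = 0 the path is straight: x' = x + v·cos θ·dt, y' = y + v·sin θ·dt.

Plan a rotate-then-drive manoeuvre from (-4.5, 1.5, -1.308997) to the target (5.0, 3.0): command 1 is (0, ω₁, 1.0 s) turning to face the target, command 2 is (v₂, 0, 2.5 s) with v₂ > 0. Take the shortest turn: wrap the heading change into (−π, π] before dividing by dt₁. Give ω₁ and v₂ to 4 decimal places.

ω₁ = 1.4656, v₂ = 3.8471

heading to target = atan2(3−1.5, 5−-4.5) = 0.1566
Δθ = wrap(0.1566 − -1.3090) = 1.4656; ω₁ = Δθ/dt₁ = 1.4656
distance = √((5−-4.5)² + (3−1.5)²) = 9.6177; v₂ = distance/dt₂ = 3.8471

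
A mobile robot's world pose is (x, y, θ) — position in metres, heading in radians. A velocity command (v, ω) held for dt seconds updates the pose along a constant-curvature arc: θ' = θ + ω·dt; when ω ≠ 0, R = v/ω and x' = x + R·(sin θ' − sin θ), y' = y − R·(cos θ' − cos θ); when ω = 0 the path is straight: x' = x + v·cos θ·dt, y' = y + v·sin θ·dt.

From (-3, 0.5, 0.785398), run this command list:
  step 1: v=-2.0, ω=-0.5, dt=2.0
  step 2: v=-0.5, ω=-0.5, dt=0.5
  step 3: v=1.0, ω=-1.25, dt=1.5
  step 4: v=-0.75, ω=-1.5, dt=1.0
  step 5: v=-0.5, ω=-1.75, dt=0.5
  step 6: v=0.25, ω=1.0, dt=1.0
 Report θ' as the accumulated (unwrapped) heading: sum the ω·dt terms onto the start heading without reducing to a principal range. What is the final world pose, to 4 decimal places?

(-6.0305, -1.7417, -3.7146)

step 1: θ'=-0.2146 (R=4.0000) → pose (-6.6803, -0.5798, -0.2146)
step 2: θ'=-0.4646 (R=1.0000) → pose (-6.9154, -0.4968, -0.4646)
step 3: θ'=-2.3396 (R=-0.8000) → pose (-6.6988, -1.7682, -2.3396)
step 4: θ'=-3.8396 (R=0.5000) → pose (-6.0181, -1.7328, -3.8396)
step 5: θ'=-4.7146 (R=0.2857) → pose (-5.9160, -1.9523, -4.7146)
step 6: θ'=-3.7146 (R=0.2500) → pose (-6.0305, -1.7417, -3.7146)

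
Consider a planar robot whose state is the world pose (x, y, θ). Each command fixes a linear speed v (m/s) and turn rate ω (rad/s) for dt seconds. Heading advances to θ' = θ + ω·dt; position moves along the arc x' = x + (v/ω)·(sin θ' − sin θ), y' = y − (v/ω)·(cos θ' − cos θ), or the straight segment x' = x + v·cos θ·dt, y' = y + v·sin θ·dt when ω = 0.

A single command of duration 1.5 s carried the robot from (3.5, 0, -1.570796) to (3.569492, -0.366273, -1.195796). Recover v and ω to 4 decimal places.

Δθ = -1.195796 − -1.570796 = 0.375000
ω = Δθ/dt = 0.375000/1.5 = 0.2500
R = −Δy/(cos θ' − cos θ) = 1.0000
v = R·ω = 1.0000·0.2500 = 0.2500

v = 0.2500, ω = 0.2500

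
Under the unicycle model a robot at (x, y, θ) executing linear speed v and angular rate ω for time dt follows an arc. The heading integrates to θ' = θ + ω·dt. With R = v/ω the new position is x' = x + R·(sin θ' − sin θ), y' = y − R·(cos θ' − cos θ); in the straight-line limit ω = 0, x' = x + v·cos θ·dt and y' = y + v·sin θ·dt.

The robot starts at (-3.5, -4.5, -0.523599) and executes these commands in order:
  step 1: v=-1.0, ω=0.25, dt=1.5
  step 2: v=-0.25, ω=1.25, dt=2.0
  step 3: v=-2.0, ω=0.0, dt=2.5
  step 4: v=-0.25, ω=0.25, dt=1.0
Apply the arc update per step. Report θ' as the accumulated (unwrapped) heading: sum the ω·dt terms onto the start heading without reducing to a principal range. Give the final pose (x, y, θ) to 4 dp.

(-1.3648, -8.0531, 2.6014)

step 1: θ'=-0.1486 (R=-4.0000) → pose (-4.9078, -4.0082, -0.1486)
step 2: θ'=2.3514 (R=-0.2000) → pose (-5.0795, -4.3467, 2.3514)
step 3: θ'=2.3514 (straight) → pose (-1.5610, -7.8992, 2.3514)
step 4: θ'=2.6014 (R=-1.0000) → pose (-1.3648, -8.0531, 2.6014)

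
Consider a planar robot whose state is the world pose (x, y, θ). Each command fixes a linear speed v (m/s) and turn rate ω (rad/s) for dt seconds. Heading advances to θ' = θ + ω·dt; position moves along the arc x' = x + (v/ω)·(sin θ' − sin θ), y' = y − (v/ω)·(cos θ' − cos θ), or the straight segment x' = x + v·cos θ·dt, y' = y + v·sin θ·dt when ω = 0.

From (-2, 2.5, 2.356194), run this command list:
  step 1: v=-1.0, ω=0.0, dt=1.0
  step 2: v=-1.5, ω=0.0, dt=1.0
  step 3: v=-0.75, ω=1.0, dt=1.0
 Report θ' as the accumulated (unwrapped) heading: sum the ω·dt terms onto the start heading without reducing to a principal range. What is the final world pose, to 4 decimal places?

(0.4578, 0.5298, 3.3562)

step 1: θ'=2.3562 (straight) → pose (-1.2929, 1.7929, 2.3562)
step 2: θ'=2.3562 (straight) → pose (-0.2322, 0.7322, 2.3562)
step 3: θ'=3.3562 (R=-0.7500) → pose (0.4578, 0.5298, 3.3562)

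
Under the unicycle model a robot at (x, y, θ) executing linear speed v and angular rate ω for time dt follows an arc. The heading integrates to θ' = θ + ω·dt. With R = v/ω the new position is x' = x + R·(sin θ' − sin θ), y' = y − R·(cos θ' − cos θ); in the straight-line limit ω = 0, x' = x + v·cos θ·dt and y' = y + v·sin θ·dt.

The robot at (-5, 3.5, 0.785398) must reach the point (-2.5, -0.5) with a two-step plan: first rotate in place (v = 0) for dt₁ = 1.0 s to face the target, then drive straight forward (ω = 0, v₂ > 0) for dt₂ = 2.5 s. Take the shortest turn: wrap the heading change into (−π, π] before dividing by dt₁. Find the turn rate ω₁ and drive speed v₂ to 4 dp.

ω₁ = -1.7976, v₂ = 1.8868

heading to target = atan2(-0.5−3.5, -2.5−-5) = -1.0122
Δθ = wrap(-1.0122 − 0.7854) = -1.7976; ω₁ = Δθ/dt₁ = -1.7976
distance = √((-2.5−-5)² + (-0.5−3.5)²) = 4.7170; v₂ = distance/dt₂ = 1.8868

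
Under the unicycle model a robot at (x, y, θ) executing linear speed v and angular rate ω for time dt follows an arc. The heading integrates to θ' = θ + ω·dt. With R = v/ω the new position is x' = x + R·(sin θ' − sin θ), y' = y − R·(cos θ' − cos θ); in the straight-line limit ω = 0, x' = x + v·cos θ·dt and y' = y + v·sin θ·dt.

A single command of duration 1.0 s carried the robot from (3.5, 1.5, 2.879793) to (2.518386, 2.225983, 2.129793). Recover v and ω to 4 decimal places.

Δθ = 2.129793 − 2.879793 = -0.750000
ω = Δθ/dt = -0.750000/1.0 = -0.7500
R = Δx/(sin θ' − sin θ) = -1.6667
v = R·ω = -1.6667·-0.7500 = 1.2500

v = 1.2500, ω = -0.7500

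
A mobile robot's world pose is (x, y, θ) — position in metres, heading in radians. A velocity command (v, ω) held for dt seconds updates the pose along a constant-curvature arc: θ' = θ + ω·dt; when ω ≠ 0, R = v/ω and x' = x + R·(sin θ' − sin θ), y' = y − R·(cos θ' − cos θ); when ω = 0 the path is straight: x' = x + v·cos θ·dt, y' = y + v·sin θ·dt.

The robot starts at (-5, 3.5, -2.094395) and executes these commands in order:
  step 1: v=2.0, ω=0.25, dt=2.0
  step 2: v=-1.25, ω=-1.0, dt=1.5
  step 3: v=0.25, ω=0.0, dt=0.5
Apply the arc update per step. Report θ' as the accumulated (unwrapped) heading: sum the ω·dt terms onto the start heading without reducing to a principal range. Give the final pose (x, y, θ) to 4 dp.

step 1: θ'=-1.5944 (R=8.0000) → pose (-6.0696, -0.3112, -1.5944)
step 2: θ'=-3.0944 (R=1.2500) → pose (-4.8789, 0.9079, -3.0944)
step 3: θ'=-3.0944 (straight) → pose (-5.0038, 0.9020, -3.0944)

(-5.0038, 0.9020, -3.0944)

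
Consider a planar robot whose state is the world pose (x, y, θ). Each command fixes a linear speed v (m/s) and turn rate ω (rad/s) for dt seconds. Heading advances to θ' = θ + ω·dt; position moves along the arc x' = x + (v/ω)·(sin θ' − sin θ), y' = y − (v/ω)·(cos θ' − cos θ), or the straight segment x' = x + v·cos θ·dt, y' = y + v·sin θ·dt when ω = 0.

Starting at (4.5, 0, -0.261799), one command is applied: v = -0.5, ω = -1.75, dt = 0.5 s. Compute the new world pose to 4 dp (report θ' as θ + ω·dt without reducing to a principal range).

(4.3147, 0.1558, -1.1368)

θ' = -0.2618 + -1.75·0.5 = -1.1368
R = v/ω = -0.5/-1.75 = 0.2857
x' = 4.5 + 0.2857·(sin -1.1368 − sin -0.2618) = 4.3147
y' = 0 − 0.2857·(cos -1.1368 − cos -0.2618) = 0.1558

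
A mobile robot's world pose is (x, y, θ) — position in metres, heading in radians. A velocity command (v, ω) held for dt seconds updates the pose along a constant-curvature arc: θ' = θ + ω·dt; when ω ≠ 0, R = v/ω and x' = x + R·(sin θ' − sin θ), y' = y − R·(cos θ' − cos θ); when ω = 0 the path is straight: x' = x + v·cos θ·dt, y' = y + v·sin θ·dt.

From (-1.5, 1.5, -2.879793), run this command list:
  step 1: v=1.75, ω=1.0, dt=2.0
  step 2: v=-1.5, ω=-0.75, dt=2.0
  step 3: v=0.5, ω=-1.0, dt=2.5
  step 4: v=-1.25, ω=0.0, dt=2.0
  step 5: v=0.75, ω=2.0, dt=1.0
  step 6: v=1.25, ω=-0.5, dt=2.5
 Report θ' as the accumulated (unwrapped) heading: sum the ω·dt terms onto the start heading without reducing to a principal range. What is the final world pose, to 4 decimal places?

(-6.6910, 0.8602, -4.1298)

step 1: θ'=-0.8798 (R=1.7500) → pose (-2.3956, -1.3057, -0.8798)
step 2: θ'=-2.3798 (R=2.0000) → pose (-2.2349, 1.4161, -2.3798)
step 3: θ'=-4.8798 (R=-0.5000) → pose (-3.0730, 1.8613, -4.8798)
step 4: θ'=-4.8798 (straight) → pose (-3.4895, -0.6038, -4.8798)
step 5: θ'=-2.8798 (R=0.3750) → pose (-3.9564, -0.1791, -2.8798)
step 6: θ'=-4.1298 (R=-2.5000) → pose (-6.6910, 0.8602, -4.1298)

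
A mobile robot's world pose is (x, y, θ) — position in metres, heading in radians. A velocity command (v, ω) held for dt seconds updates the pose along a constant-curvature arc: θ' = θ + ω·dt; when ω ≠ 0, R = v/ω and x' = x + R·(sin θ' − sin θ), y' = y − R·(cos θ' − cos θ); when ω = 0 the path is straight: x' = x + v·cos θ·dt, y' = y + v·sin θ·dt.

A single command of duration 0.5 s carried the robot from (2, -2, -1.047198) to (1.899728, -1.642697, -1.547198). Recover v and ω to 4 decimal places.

v = -0.7500, ω = -1.0000

Δθ = -1.547198 − -1.047198 = -0.500000
ω = Δθ/dt = -0.500000/0.5 = -1.0000
R = −Δy/(cos θ' − cos θ) = 0.7500
v = R·ω = 0.7500·-1.0000 = -0.7500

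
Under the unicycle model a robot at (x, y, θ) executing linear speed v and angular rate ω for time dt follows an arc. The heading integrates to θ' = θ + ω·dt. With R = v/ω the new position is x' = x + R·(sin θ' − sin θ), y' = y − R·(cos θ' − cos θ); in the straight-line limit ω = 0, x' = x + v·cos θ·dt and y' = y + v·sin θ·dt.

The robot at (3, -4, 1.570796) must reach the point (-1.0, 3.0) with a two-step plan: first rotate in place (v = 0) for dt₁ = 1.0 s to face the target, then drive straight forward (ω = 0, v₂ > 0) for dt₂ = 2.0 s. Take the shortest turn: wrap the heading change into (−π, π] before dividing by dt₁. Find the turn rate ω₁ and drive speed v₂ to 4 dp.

heading to target = atan2(3−-4, -1−3) = 2.0899
Δθ = wrap(2.0899 − 1.5708) = 0.5191; ω₁ = Δθ/dt₁ = 0.5191
distance = √((-1−3)² + (3−-4)²) = 8.0623; v₂ = distance/dt₂ = 4.0311

ω₁ = 0.5191, v₂ = 4.0311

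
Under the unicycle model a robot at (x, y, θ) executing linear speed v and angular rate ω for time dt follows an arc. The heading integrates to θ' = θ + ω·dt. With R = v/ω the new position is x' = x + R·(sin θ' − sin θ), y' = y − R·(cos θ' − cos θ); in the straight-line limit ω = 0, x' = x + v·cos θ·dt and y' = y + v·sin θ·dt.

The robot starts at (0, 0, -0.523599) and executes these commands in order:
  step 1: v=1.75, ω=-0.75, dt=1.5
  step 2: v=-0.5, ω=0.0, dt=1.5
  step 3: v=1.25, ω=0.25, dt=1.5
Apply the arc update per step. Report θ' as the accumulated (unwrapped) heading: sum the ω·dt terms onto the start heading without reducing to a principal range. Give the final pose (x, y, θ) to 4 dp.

step 1: θ'=-1.6486 (R=-2.3333) → pose (1.1596, -2.2021, -1.6486)
step 2: θ'=-1.6486 (straight) → pose (1.2179, -1.4544, -1.6486)
step 3: θ'=-1.2736 (R=5.0000) → pose (1.4220, -3.3072, -1.2736)

(1.4220, -3.3072, -1.2736)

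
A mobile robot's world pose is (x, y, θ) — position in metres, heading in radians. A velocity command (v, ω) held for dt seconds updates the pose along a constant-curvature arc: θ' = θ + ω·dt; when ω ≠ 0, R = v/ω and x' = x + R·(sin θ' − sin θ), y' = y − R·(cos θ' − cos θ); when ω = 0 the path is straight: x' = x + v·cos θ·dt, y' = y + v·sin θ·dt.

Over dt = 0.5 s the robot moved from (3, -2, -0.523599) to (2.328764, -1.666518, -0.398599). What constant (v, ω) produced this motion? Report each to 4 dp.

Δθ = -0.398599 − -0.523599 = 0.125000
ω = Δθ/dt = 0.125000/0.5 = 0.2500
R = Δx/(sin θ' − sin θ) = -6.0000
v = R·ω = -6.0000·0.2500 = -1.5000

v = -1.5000, ω = 0.2500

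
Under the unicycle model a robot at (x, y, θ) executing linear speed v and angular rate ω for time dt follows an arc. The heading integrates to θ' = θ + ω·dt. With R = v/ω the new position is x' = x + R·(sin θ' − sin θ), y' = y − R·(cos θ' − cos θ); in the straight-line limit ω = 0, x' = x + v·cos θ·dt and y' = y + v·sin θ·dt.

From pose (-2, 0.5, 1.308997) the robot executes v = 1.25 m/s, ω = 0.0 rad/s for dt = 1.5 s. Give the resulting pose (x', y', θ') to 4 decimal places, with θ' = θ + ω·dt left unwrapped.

(-1.5147, 2.3111, 1.3090)

θ' = 1.3090 + 0.0·1.5 = 1.3090
ω = 0 → straight: x' = -2 + 1.25·cos(1.3090)·1.5 = -1.5147
y' = 0.5 + 1.25·sin(1.3090)·1.5 = 2.3111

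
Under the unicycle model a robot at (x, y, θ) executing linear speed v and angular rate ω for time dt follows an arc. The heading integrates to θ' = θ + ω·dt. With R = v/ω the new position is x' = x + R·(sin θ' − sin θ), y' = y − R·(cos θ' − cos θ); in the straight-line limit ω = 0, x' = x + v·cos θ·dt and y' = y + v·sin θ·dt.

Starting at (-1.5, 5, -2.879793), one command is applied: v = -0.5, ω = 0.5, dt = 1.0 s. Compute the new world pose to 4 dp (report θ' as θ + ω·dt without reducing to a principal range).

θ' = -2.8798 + 0.5·1.0 = -2.3798
R = v/ω = -0.5/0.5 = -1.0000
x' = -1.5 + -1.0000·(sin -2.3798 − sin -2.8798) = -1.0686
y' = 5 − -1.0000·(cos -2.3798 − cos -2.8798) = 5.2423

(-1.0686, 5.2423, -2.3798)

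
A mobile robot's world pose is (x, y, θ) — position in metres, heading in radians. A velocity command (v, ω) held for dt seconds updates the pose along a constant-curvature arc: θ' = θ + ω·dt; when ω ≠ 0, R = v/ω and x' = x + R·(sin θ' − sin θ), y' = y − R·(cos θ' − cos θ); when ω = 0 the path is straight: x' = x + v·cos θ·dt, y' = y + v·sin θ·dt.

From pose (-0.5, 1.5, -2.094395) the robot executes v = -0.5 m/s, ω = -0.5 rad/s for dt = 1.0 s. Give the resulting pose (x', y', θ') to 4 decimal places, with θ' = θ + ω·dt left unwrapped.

(-0.1543, 1.8540, -2.5944)

θ' = -2.0944 + -0.5·1.0 = -2.5944
R = v/ω = -0.5/-0.5 = 1.0000
x' = -0.5 + 1.0000·(sin -2.5944 − sin -2.0944) = -0.1543
y' = 1.5 − 1.0000·(cos -2.5944 − cos -2.0944) = 1.8540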